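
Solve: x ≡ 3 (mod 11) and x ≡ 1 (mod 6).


M = 11*6 = 66
M1 = M/11 = 6, M2 = M/6 = 11
M1^(-1) mod 11 = 2, M2^(-1) mod 6 = 5
x = 3*6*2 + 1*11*5 = 91
91 mod 66 = 25
Check: 25 mod 11 = 3 ✓, 25 mod 6 = 1 ✓

x ≡ 25 (mod 66)


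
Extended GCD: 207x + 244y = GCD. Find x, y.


Tabular extended Euclidean (each row: r = 207*s + 244*t):
r=207, s=1, t=0
r=244, s=0, t=1
q=0: r=207, s=1, t=0   [207*(1) + 244*(0) = 207]
q=1: r=37, s=-1, t=1   [207*(-1) + 244*(1) = 37]
q=5: r=22, s=6, t=-5   [207*(6) + 244*(-5) = 22]
q=1: r=15, s=-7, t=6   [207*(-7) + 244*(6) = 15]
q=1: r=7, s=13, t=-11   [207*(13) + 244*(-11) = 7]
q=2: r=1, s=-33, t=28   [207*(-33) + 244*(28) = 1]
q=7: r=0, s=244, t=-207   [207*(244) + 244*(-207) = 0]
GCD = 1; from the row with r=1: x=-33, y=28
Check: 207*(-33) + 244*(28) = -6831 + 6832 = 1

GCD = 1, x = -33, y = 28


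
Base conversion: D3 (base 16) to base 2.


D3 (base 16) = 211 (decimal)
211 (decimal) = 11010011 (base 2)


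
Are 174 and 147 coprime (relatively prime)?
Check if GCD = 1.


Euclidean algorithm:
174 = 1 * 147 + 27
147 = 5 * 27 + 12
27 = 2 * 12 + 3
12 = 4 * 3 + 0
GCD(174, 147) = 3

No, not coprime (GCD = 3)


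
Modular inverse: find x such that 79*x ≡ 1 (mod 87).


Use the extended Euclidean algorithm on (87, 79); each row r = 87*s + 79*t:
r=87, s=1, t=0
r=79, s=0, t=1
q=1: r=8, s=1, t=-1   [87*(1) + 79*(-1) = 8]
q=9: r=7, s=-9, t=10   [87*(-9) + 79*(10) = 7]
q=1: r=1, s=10, t=-11   [87*(10) + 79*(-11) = 1]
q=7: r=0, s=-79, t=87   [87*(-79) + 79*(87) = 0]
GCD = 1 with t = -11, so 79*(-11) ≡ 1 (mod 87)
Inverse = -11 mod 87 = 76
Check: 79 * 76 = 6004 ≡ 1 (mod 87)

79^(-1) ≡ 76 (mod 87)


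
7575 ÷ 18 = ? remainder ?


7575 = 18 * 420 + 15
Check: 7560 + 15 = 7575

q = 420, r = 15


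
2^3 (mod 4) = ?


2^1 mod 4 = 2
2^2 mod 4 = 0
2^3 mod 4 = 0


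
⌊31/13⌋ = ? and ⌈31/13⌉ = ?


31/13 = 2.3846
floor = 2
ceil = 3

floor = 2, ceil = 3


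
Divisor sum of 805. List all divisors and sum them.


Divisors of 805: 1, 5, 7, 23, 35, 115, 161, 805
Sum = 1 + 5 + 7 + 23 + 35 + 115 + 161 + 805 = 1152

σ(805) = 1152


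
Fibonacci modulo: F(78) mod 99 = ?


F(k) mod 99 for k=1..78:
1, 1, 2, 3, 5, 8, 13, 21, 34, 55, 89, 45, 35, 80, 16, 96, 13, 10, 23, 33, 56, 89, 46, 36, 82, 19, 2, 21, 23, 44, 67, 12, 79, 91, 71, 63, 35, 98, 34, 33, 67, 1, 68, 69, 38, 8, 46, 54, 1, 55, 56, 12, 68, 80, 49, 30, 79, 10, 89, 0, 89, 89, 79, 69, 49, 19, 68, 87, 56, 44, 1, 45, 46, 91, 38, 30, 68, 98
F(78) mod 99 = 98


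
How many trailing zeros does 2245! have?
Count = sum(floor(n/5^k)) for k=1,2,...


floor(2245/5) = 449
floor(2245/25) = 89
floor(2245/125) = 17
floor(2245/625) = 3
Total = 558

558 trailing zeros


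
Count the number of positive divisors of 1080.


1080 = 2^3 × 3^3 × 5^1
d(1080) = (3+1) × (3+1) × (1+1) = 32

32 divisors


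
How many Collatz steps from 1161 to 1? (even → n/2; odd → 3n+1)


1161 → 3484 → 1742 → 871 → 2614 → 1307 → 3922 → 1961 → 5884 → 2942 → 1471 → 4414 → 2207 → 6622 → 3311 → 9934 → 4967 → 14902 → 7451 → 22354 → 11177 → 33532 → 16766 → 8383 → 25150 → 12575 → 37726 → 18863 → 56590 → 28295 → 84886 → 42443 → 127330 → 63665 → 190996 → 95498 → 47749 → 143248 → 71624 → 35812 → 17906 → 8953 → 26860 → 13430 → 6715 → 20146 → 10073 → 30220 → 15110 → 7555 → 22666 → 11333 → 34000 → 17000 → 8500 → 4250 → 2125 → 6376 → 3188 → 1594 → 797 → 2392 → 1196 → 598 → 299 → 898 → 449 → 1348 → 674 → 337 → 1012 → 506 → 253 → 760 → 380 → 190 → 95 → 286 → 143 → 430 → 215 → 646 → 323 → 970 → 485 → 1456 → 728 → 364 → 182 → 91 → 274 → 137 → 412 → 206 → 103 → 310 → 155 → 466 → 233 → 700 → 350 → 175 → 526 → 263 → 790 → 395 → 1186 → 593 → 1780 → 890 → 445 → 1336 → 668 → 334 → 167 → 502 → 251 → 754 → 377 → 1132 → 566 → 283 → 850 → 425 → 1276 → 638 → 319 → 958 → 479 → 1438 → 719 → 2158 → 1079 → 3238 → 1619 → 4858 → 2429 → 7288 → 3644 → 1822 → 911 → 2734 → 1367 → 4102 → 2051 → 6154 → 3077 → 9232 → 4616 → 2308 → 1154 → 577 → 1732 → 866 → 433 → 1300 → 650 → 325 → 976 → 488 → 244 → 122 → 61 → 184 → 92 → 46 → 23 → 70 → 35 → 106 → 53 → 160 → 80 → 40 → 20 → 10 → 5 → 16 → 8 → 4 → 2 → 1
Total steps = 181

181 steps


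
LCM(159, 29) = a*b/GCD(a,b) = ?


GCD(159, 29) = 1
LCM = 159*29/1 = 4611/1 = 4611

LCM = 4611


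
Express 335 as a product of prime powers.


335 / 5 = 67
67 / 67 = 1
335 = 5 × 67


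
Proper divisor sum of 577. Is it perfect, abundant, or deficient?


Proper divisors: 1
Sum = 1 = 1
1 < 577 → deficient

s(577) = 1 (deficient)


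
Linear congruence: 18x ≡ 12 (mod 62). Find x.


GCD(18, 62) = 2 divides 12
Divide: 9x ≡ 6 (mod 31)
x ≡ 11 (mod 31)


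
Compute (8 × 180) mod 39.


8 × 180 = 1440
1440 mod 39 = 36


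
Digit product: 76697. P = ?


7 × 6 × 6 × 9 × 7 = 15876


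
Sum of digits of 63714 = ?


6 + 3 + 7 + 1 + 4 = 21


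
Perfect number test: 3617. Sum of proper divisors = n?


Proper divisors of 3617: 1
Sum = 1 = 1

No, 3617 is not perfect (1 ≠ 3617)


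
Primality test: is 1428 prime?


1428 / 2 = 714 (exact division)
1428 is NOT prime.

No, 1428 is not prime


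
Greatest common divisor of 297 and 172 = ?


297 = 1 * 172 + 125
172 = 1 * 125 + 47
125 = 2 * 47 + 31
47 = 1 * 31 + 16
31 = 1 * 16 + 15
16 = 1 * 15 + 1
15 = 15 * 1 + 0
GCD = 1


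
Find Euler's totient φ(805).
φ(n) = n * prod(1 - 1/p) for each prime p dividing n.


805 = 5 × 7 × 23
Prime factors: 5, 7, 23
φ(805) = 805 × (1-1/5) × (1-1/7) × (1-1/23)
= 805 × 4/5 × 6/7 × 22/23 = 528

φ(805) = 528


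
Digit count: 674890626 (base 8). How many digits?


674890626 in base 8 = 5016401602
Number of digits = 10

10 digits (base 8)


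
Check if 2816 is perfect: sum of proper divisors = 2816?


Proper divisors of 2816: 1, 2, 4, 8, 11, 16, 22, 32, 44, 64, 88, 128, 176, 256, 352, 704, 1408
Sum = 1 + 2 + 4 + 8 + 11 + 16 + 22 + 32 + 44 + 64 + 88 + 128 + 176 + 256 + 352 + 704 + 1408 = 3316

No, 2816 is not perfect (3316 ≠ 2816)


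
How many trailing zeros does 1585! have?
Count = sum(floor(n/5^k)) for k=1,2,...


floor(1585/5) = 317
floor(1585/25) = 63
floor(1585/125) = 12
floor(1585/625) = 2
Total = 394

394 trailing zeros


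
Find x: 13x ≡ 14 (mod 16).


GCD(13, 16) = 1, unique solution
a^(-1) mod 16 = 5
x = 5 * 14 mod 16 = 6

x ≡ 6 (mod 16)


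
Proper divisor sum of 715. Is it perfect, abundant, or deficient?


Proper divisors: 1, 5, 11, 13, 55, 65, 143
Sum = 1 + 5 + 11 + 13 + 55 + 65 + 143 = 293
293 < 715 → deficient

s(715) = 293 (deficient)


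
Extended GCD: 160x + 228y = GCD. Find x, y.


Tabular extended Euclidean (each row: r = 160*s + 228*t):
r=160, s=1, t=0
r=228, s=0, t=1
q=0: r=160, s=1, t=0   [160*(1) + 228*(0) = 160]
q=1: r=68, s=-1, t=1   [160*(-1) + 228*(1) = 68]
q=2: r=24, s=3, t=-2   [160*(3) + 228*(-2) = 24]
q=2: r=20, s=-7, t=5   [160*(-7) + 228*(5) = 20]
q=1: r=4, s=10, t=-7   [160*(10) + 228*(-7) = 4]
q=5: r=0, s=-57, t=40   [160*(-57) + 228*(40) = 0]
GCD = 4; from the row with r=4: x=10, y=-7
Check: 160*(10) + 228*(-7) = 1600 - 1596 = 4

GCD = 4, x = 10, y = -7


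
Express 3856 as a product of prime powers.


3856 / 2 = 1928
1928 / 2 = 964
964 / 2 = 482
482 / 2 = 241
241 / 241 = 1
3856 = 2^4 × 241


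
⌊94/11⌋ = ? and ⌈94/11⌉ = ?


94/11 = 8.5455
floor = 8
ceil = 9

floor = 8, ceil = 9


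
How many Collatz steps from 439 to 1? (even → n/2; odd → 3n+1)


439 → 1318 → 659 → 1978 → 989 → 2968 → 1484 → 742 → 371 → 1114 → 557 → 1672 → 836 → 418 → 209 → 628 → 314 → 157 → 472 → 236 → 118 → 59 → 178 → 89 → 268 → 134 → 67 → 202 → 101 → 304 → 152 → 76 → 38 → 19 → 58 → 29 → 88 → 44 → 22 → 11 → 34 → 17 → 52 → 26 → 13 → 40 → 20 → 10 → 5 → 16 → 8 → 4 → 2 → 1
Total steps = 53

53 steps


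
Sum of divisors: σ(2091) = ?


Divisors of 2091: 1, 3, 17, 41, 51, 123, 697, 2091
Sum = 1 + 3 + 17 + 41 + 51 + 123 + 697 + 2091 = 3024

σ(2091) = 3024


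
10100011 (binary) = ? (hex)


10100011 (base 2) = 163 (decimal)
163 (decimal) = A3 (base 16)


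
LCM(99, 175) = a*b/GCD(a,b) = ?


GCD(99, 175) = 1
LCM = 99*175/1 = 17325/1 = 17325

LCM = 17325


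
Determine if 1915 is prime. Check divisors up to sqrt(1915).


1915 / 5 = 383 (exact division)
1915 is NOT prime.

No, 1915 is not prime


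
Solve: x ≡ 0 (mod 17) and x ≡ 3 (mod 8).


M = 17*8 = 136
M1 = M/17 = 8, M2 = M/8 = 17
M1^(-1) mod 17 = 15, M2^(-1) mod 8 = 1
x = 0*8*15 + 3*17*1 = 51
51 mod 136 = 51
Check: 51 mod 17 = 0 ✓, 51 mod 8 = 3 ✓

x ≡ 51 (mod 136)


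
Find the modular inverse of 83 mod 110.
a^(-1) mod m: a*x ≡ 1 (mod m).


Use the extended Euclidean algorithm on (110, 83); each row r = 110*s + 83*t:
r=110, s=1, t=0
r=83, s=0, t=1
q=1: r=27, s=1, t=-1   [110*(1) + 83*(-1) = 27]
q=3: r=2, s=-3, t=4   [110*(-3) + 83*(4) = 2]
q=13: r=1, s=40, t=-53   [110*(40) + 83*(-53) = 1]
q=2: r=0, s=-83, t=110   [110*(-83) + 83*(110) = 0]
GCD = 1 with t = -53, so 83*(-53) ≡ 1 (mod 110)
Inverse = -53 mod 110 = 57
Check: 83 * 57 = 4731 ≡ 1 (mod 110)

83^(-1) ≡ 57 (mod 110)


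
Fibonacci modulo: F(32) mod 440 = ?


F(k) mod 440 for k=1..32:
1, 1, 2, 3, 5, 8, 13, 21, 34, 55, 89, 144, 233, 377, 170, 107, 277, 384, 221, 165, 386, 111, 57, 168, 225, 393, 178, 131, 309, 0, 309, 309
F(32) mod 440 = 309


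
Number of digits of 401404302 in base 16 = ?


401404302 in base 16 = 17ECF18E
Number of digits = 8

8 digits (base 16)


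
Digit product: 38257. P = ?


3 × 8 × 2 × 5 × 7 = 1680


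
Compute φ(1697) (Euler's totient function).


1697 = 1697
Prime factors: 1697
φ(1697) = 1697 × (1-1/1697)
= 1697 × 1696/1697 = 1696

φ(1697) = 1696


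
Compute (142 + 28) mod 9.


142 + 28 = 170
170 mod 9 = 8


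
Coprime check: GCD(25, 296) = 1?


Euclidean algorithm:
296 = 11 * 25 + 21
25 = 1 * 21 + 4
21 = 5 * 4 + 1
4 = 4 * 1 + 0
GCD(25, 296) = 1

Yes, coprime (GCD = 1)


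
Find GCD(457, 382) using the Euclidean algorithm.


457 = 1 * 382 + 75
382 = 5 * 75 + 7
75 = 10 * 7 + 5
7 = 1 * 5 + 2
5 = 2 * 2 + 1
2 = 2 * 1 + 0
GCD = 1


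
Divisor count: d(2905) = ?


2905 = 5^1 × 7^1 × 83^1
d(2905) = (1+1) × (1+1) × (1+1) = 8

8 divisors


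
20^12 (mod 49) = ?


20^1 mod 49 = 20
20^2 mod 49 = 8
20^3 mod 49 = 13
20^4 mod 49 = 15
20^5 mod 49 = 6
20^6 mod 49 = 22
20^7 mod 49 = 48
20^8 mod 49 = 29
20^9 mod 49 = 41
20^10 mod 49 = 36
20^11 mod 49 = 34
20^12 mod 49 = 43


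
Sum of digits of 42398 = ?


4 + 2 + 3 + 9 + 8 = 26


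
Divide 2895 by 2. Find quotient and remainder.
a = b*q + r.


2895 = 2 * 1447 + 1
Check: 2894 + 1 = 2895

q = 1447, r = 1


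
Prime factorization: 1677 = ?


1677 / 3 = 559
559 / 13 = 43
43 / 43 = 1
1677 = 3 × 13 × 43


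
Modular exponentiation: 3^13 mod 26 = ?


3^1 mod 26 = 3
3^2 mod 26 = 9
3^3 mod 26 = 1
3^4 mod 26 = 3
3^5 mod 26 = 9
3^6 mod 26 = 1
3^7 mod 26 = 3
3^8 mod 26 = 9
3^9 mod 26 = 1
3^10 mod 26 = 3
3^11 mod 26 = 9
3^12 mod 26 = 1
3^13 mod 26 = 3


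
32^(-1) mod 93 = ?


Use the extended Euclidean algorithm on (93, 32); each row r = 93*s + 32*t:
r=93, s=1, t=0
r=32, s=0, t=1
q=2: r=29, s=1, t=-2   [93*(1) + 32*(-2) = 29]
q=1: r=3, s=-1, t=3   [93*(-1) + 32*(3) = 3]
q=9: r=2, s=10, t=-29   [93*(10) + 32*(-29) = 2]
q=1: r=1, s=-11, t=32   [93*(-11) + 32*(32) = 1]
q=2: r=0, s=32, t=-93   [93*(32) + 32*(-93) = 0]
GCD = 1 with t = 32, so 32*(32) ≡ 1 (mod 93)
Inverse = 32 mod 93 = 32
Check: 32 * 32 = 1024 ≡ 1 (mod 93)

32^(-1) ≡ 32 (mod 93)


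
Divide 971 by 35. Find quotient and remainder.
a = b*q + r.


971 = 35 * 27 + 26
Check: 945 + 26 = 971

q = 27, r = 26


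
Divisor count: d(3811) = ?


3811 = 37^1 × 103^1
d(3811) = (1+1) × (1+1) = 4

4 divisors


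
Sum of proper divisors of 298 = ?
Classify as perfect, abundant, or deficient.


Proper divisors: 1, 2, 149
Sum = 1 + 2 + 149 = 152
152 < 298 → deficient

s(298) = 152 (deficient)


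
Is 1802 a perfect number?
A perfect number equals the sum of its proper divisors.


Proper divisors of 1802: 1, 2, 17, 34, 53, 106, 901
Sum = 1 + 2 + 17 + 34 + 53 + 106 + 901 = 1114

No, 1802 is not perfect (1114 ≠ 1802)


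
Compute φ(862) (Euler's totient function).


862 = 2 × 431
Prime factors: 2, 431
φ(862) = 862 × (1-1/2) × (1-1/431)
= 862 × 1/2 × 430/431 = 430

φ(862) = 430


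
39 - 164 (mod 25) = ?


39 - 164 = -125
-125 mod 25 = 0


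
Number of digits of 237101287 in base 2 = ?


237101287 in base 2 = 1110001000011110000011100111
Number of digits = 28

28 digits (base 2)


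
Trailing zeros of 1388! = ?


floor(1388/5) = 277
floor(1388/25) = 55
floor(1388/125) = 11
floor(1388/625) = 2
Total = 345

345 trailing zeros


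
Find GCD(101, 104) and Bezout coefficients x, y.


Tabular extended Euclidean (each row: r = 101*s + 104*t):
r=101, s=1, t=0
r=104, s=0, t=1
q=0: r=101, s=1, t=0   [101*(1) + 104*(0) = 101]
q=1: r=3, s=-1, t=1   [101*(-1) + 104*(1) = 3]
q=33: r=2, s=34, t=-33   [101*(34) + 104*(-33) = 2]
q=1: r=1, s=-35, t=34   [101*(-35) + 104*(34) = 1]
q=2: r=0, s=104, t=-101   [101*(104) + 104*(-101) = 0]
GCD = 1; from the row with r=1: x=-35, y=34
Check: 101*(-35) + 104*(34) = -3535 + 3536 = 1

GCD = 1, x = -35, y = 34


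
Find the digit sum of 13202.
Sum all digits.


1 + 3 + 2 + 0 + 2 = 8


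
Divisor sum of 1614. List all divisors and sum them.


Divisors of 1614: 1, 2, 3, 6, 269, 538, 807, 1614
Sum = 1 + 2 + 3 + 6 + 269 + 538 + 807 + 1614 = 3240

σ(1614) = 3240


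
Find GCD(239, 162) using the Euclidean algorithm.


239 = 1 * 162 + 77
162 = 2 * 77 + 8
77 = 9 * 8 + 5
8 = 1 * 5 + 3
5 = 1 * 3 + 2
3 = 1 * 2 + 1
2 = 2 * 1 + 0
GCD = 1


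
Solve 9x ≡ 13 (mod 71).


GCD(9, 71) = 1, unique solution
a^(-1) mod 71 = 8
x = 8 * 13 mod 71 = 33

x ≡ 33 (mod 71)


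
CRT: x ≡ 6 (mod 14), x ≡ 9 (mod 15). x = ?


M = 14*15 = 210
M1 = M/14 = 15, M2 = M/15 = 14
M1^(-1) mod 14 = 1, M2^(-1) mod 15 = 14
x = 6*15*1 + 9*14*14 = 1854
1854 mod 210 = 174
Check: 174 mod 14 = 6 ✓, 174 mod 15 = 9 ✓

x ≡ 174 (mod 210)


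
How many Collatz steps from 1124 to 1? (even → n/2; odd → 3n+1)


1124 → 562 → 281 → 844 → 422 → 211 → 634 → 317 → 952 → 476 → 238 → 119 → 358 → 179 → 538 → 269 → 808 → 404 → 202 → 101 → 304 → 152 → 76 → 38 → 19 → 58 → 29 → 88 → 44 → 22 → 11 → 34 → 17 → 52 → 26 → 13 → 40 → 20 → 10 → 5 → 16 → 8 → 4 → 2 → 1
Total steps = 44

44 steps


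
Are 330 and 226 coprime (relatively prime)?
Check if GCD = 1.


Euclidean algorithm:
330 = 1 * 226 + 104
226 = 2 * 104 + 18
104 = 5 * 18 + 14
18 = 1 * 14 + 4
14 = 3 * 4 + 2
4 = 2 * 2 + 0
GCD(330, 226) = 2

No, not coprime (GCD = 2)


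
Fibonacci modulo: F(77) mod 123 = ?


F(k) mod 123 for k=1..77:
1, 1, 2, 3, 5, 8, 13, 21, 34, 55, 89, 21, 110, 8, 118, 3, 121, 1, 122, 0, 122, 122, 121, 120, 118, 115, 110, 102, 89, 68, 34, 102, 13, 115, 5, 120, 2, 122, 1, 0, 1, 1, 2, 3, 5, 8, 13, 21, 34, 55, 89, 21, 110, 8, 118, 3, 121, 1, 122, 0, 122, 122, 121, 120, 118, 115, 110, 102, 89, 68, 34, 102, 13, 115, 5, 120, 2
F(77) mod 123 = 2


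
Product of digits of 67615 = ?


6 × 7 × 6 × 1 × 5 = 1260


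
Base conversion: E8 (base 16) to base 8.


E8 (base 16) = 232 (decimal)
232 (decimal) = 350 (base 8)


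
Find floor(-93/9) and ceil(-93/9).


-93/9 = -10.3333
floor = -11
ceil = -10

floor = -11, ceil = -10


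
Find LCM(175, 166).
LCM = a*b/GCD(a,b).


GCD(175, 166) = 1
LCM = 175*166/1 = 29050/1 = 29050

LCM = 29050


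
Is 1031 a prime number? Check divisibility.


Check divisors up to sqrt(1031) = 32.1092
No divisors found.
1031 is prime.

Yes, 1031 is prime


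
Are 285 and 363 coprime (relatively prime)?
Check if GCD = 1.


Euclidean algorithm:
363 = 1 * 285 + 78
285 = 3 * 78 + 51
78 = 1 * 51 + 27
51 = 1 * 27 + 24
27 = 1 * 24 + 3
24 = 8 * 3 + 0
GCD(285, 363) = 3

No, not coprime (GCD = 3)


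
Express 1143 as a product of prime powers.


1143 / 3 = 381
381 / 3 = 127
127 / 127 = 1
1143 = 3^2 × 127


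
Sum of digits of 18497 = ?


1 + 8 + 4 + 9 + 7 = 29


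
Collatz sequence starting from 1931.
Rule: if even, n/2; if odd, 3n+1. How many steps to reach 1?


1931 → 5794 → 2897 → 8692 → 4346 → 2173 → 6520 → 3260 → 1630 → 815 → 2446 → 1223 → 3670 → 1835 → 5506 → 2753 → 8260 → 4130 → 2065 → 6196 → 3098 → 1549 → 4648 → 2324 → 1162 → 581 → 1744 → 872 → 436 → 218 → 109 → 328 → 164 → 82 → 41 → 124 → 62 → 31 → 94 → 47 → 142 → 71 → 214 → 107 → 322 → 161 → 484 → 242 → 121 → 364 → 182 → 91 → 274 → 137 → 412 → 206 → 103 → 310 → 155 → 466 → 233 → 700 → 350 → 175 → 526 → 263 → 790 → 395 → 1186 → 593 → 1780 → 890 → 445 → 1336 → 668 → 334 → 167 → 502 → 251 → 754 → 377 → 1132 → 566 → 283 → 850 → 425 → 1276 → 638 → 319 → 958 → 479 → 1438 → 719 → 2158 → 1079 → 3238 → 1619 → 4858 → 2429 → 7288 → 3644 → 1822 → 911 → 2734 → 1367 → 4102 → 2051 → 6154 → 3077 → 9232 → 4616 → 2308 → 1154 → 577 → 1732 → 866 → 433 → 1300 → 650 → 325 → 976 → 488 → 244 → 122 → 61 → 184 → 92 → 46 → 23 → 70 → 35 → 106 → 53 → 160 → 80 → 40 → 20 → 10 → 5 → 16 → 8 → 4 → 2 → 1
Total steps = 143

143 steps


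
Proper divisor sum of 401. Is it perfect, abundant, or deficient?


Proper divisors: 1
Sum = 1 = 1
1 < 401 → deficient

s(401) = 1 (deficient)


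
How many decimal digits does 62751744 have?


62751744 has 8 digits in base 10
floor(log10(62751744)) + 1 = floor(7.7976) + 1 = 8

8 digits (base 10)


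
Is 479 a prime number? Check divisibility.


Check divisors up to sqrt(479) = 21.8861
No divisors found.
479 is prime.

Yes, 479 is prime


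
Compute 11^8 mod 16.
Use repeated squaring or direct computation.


11^1 mod 16 = 11
11^2 mod 16 = 9
11^3 mod 16 = 3
11^4 mod 16 = 1
11^5 mod 16 = 11
11^6 mod 16 = 9
11^7 mod 16 = 3
11^8 mod 16 = 1


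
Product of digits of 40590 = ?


4 × 0 × 5 × 9 × 0 = 0


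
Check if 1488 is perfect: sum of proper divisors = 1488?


Proper divisors of 1488: 1, 2, 3, 4, 6, 8, 12, 16, 24, 31, 48, 62, 93, 124, 186, 248, 372, 496, 744
Sum = 1 + 2 + 3 + 4 + 6 + 8 + 12 + 16 + 24 + 31 + 48 + 62 + 93 + 124 + 186 + 248 + 372 + 496 + 744 = 2480

No, 1488 is not perfect (2480 ≠ 1488)


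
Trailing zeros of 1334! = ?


floor(1334/5) = 266
floor(1334/25) = 53
floor(1334/125) = 10
floor(1334/625) = 2
Total = 331

331 trailing zeros


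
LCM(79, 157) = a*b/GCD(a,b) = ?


GCD(79, 157) = 1
LCM = 79*157/1 = 12403/1 = 12403

LCM = 12403


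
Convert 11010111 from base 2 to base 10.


11010111 (base 2) = 215 (decimal)
215 (decimal) = 215 (base 10)


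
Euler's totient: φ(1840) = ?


1840 = 2^4 × 5 × 23
Prime factors: 2, 5, 23
φ(1840) = 1840 × (1-1/2) × (1-1/5) × (1-1/23)
= 1840 × 1/2 × 4/5 × 22/23 = 704

φ(1840) = 704


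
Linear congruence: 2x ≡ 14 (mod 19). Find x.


GCD(2, 19) = 1, unique solution
a^(-1) mod 19 = 10
x = 10 * 14 mod 19 = 7

x ≡ 7 (mod 19)


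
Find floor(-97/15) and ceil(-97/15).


-97/15 = -6.4667
floor = -7
ceil = -6

floor = -7, ceil = -6


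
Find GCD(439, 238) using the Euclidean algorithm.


439 = 1 * 238 + 201
238 = 1 * 201 + 37
201 = 5 * 37 + 16
37 = 2 * 16 + 5
16 = 3 * 5 + 1
5 = 5 * 1 + 0
GCD = 1


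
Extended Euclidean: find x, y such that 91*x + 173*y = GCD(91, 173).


Tabular extended Euclidean (each row: r = 91*s + 173*t):
r=91, s=1, t=0
r=173, s=0, t=1
q=0: r=91, s=1, t=0   [91*(1) + 173*(0) = 91]
q=1: r=82, s=-1, t=1   [91*(-1) + 173*(1) = 82]
q=1: r=9, s=2, t=-1   [91*(2) + 173*(-1) = 9]
q=9: r=1, s=-19, t=10   [91*(-19) + 173*(10) = 1]
q=9: r=0, s=173, t=-91   [91*(173) + 173*(-91) = 0]
GCD = 1; from the row with r=1: x=-19, y=10
Check: 91*(-19) + 173*(10) = -1729 + 1730 = 1

GCD = 1, x = -19, y = 10


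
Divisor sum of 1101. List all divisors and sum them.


Divisors of 1101: 1, 3, 367, 1101
Sum = 1 + 3 + 367 + 1101 = 1472

σ(1101) = 1472


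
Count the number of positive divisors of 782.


782 = 2^1 × 17^1 × 23^1
d(782) = (1+1) × (1+1) × (1+1) = 8

8 divisors


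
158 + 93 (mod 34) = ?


158 + 93 = 251
251 mod 34 = 13


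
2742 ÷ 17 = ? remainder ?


2742 = 17 * 161 + 5
Check: 2737 + 5 = 2742

q = 161, r = 5


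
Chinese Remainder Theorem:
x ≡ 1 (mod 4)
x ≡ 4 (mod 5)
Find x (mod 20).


M = 4*5 = 20
M1 = M/4 = 5, M2 = M/5 = 4
M1^(-1) mod 4 = 1, M2^(-1) mod 5 = 4
x = 1*5*1 + 4*4*4 = 69
69 mod 20 = 9
Check: 9 mod 4 = 1 ✓, 9 mod 5 = 4 ✓

x ≡ 9 (mod 20)


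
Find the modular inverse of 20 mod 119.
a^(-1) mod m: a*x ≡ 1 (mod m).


Use the extended Euclidean algorithm on (119, 20); each row r = 119*s + 20*t:
r=119, s=1, t=0
r=20, s=0, t=1
q=5: r=19, s=1, t=-5   [119*(1) + 20*(-5) = 19]
q=1: r=1, s=-1, t=6   [119*(-1) + 20*(6) = 1]
q=19: r=0, s=20, t=-119   [119*(20) + 20*(-119) = 0]
GCD = 1 with t = 6, so 20*(6) ≡ 1 (mod 119)
Inverse = 6 mod 119 = 6
Check: 20 * 6 = 120 ≡ 1 (mod 119)

20^(-1) ≡ 6 (mod 119)


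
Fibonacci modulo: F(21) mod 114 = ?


F(k) mod 114 for k=1..21:
1, 1, 2, 3, 5, 8, 13, 21, 34, 55, 89, 30, 5, 35, 40, 75, 1, 76, 77, 39, 2
F(21) mod 114 = 2


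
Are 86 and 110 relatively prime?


Euclidean algorithm:
110 = 1 * 86 + 24
86 = 3 * 24 + 14
24 = 1 * 14 + 10
14 = 1 * 10 + 4
10 = 2 * 4 + 2
4 = 2 * 2 + 0
GCD(86, 110) = 2

No, not coprime (GCD = 2)


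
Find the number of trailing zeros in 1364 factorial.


floor(1364/5) = 272
floor(1364/25) = 54
floor(1364/125) = 10
floor(1364/625) = 2
Total = 338

338 trailing zeros


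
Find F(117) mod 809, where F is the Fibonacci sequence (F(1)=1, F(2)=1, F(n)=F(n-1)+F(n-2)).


F(k) mod 809 for k=1..117:
1, 1, 2, 3, 5, 8, 13, 21, 34, 55, 89, 144, 233, 377, 610, 178, 788, 157, 136, 293, 429, 722, 342, 255, 597, 43, 640, 683, 514, 388, 93, 481, 574, 246, 11, 257, 268, 525, 793, 509, 493, 193, 686, 70, 756, 17, 773, 790, 754, 735, 680, 606, 477, 274, 751, 216, 158, 374, 532, 97, 629, 726, 546, 463, 200, 663, 54, 717, 771, 679, 641, 511, 343, 45, 388, 433, 12, 445, 457, 93, 550, 643, 384, 218, 602, 11, 613, 624, 428, 243, 671, 105, 776, 72, 39, 111, 150, 261, 411, 672, 274, 137, 411, 548, 150, 698, 39, 737, 776, 704, 671, 566, 428, 185, 613, 798, 602
F(117) mod 809 = 602


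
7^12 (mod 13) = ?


7^1 mod 13 = 7
7^2 mod 13 = 10
7^3 mod 13 = 5
7^4 mod 13 = 9
7^5 mod 13 = 11
7^6 mod 13 = 12
7^7 mod 13 = 6
7^8 mod 13 = 3
7^9 mod 13 = 8
7^10 mod 13 = 4
7^11 mod 13 = 2
7^12 mod 13 = 1


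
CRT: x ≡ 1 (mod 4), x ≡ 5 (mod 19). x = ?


M = 4*19 = 76
M1 = M/4 = 19, M2 = M/19 = 4
M1^(-1) mod 4 = 3, M2^(-1) mod 19 = 5
x = 1*19*3 + 5*4*5 = 157
157 mod 76 = 5
Check: 5 mod 4 = 1 ✓, 5 mod 19 = 5 ✓

x ≡ 5 (mod 76)


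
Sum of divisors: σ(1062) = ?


Divisors of 1062: 1, 2, 3, 6, 9, 18, 59, 118, 177, 354, 531, 1062
Sum = 1 + 2 + 3 + 6 + 9 + 18 + 59 + 118 + 177 + 354 + 531 + 1062 = 2340

σ(1062) = 2340


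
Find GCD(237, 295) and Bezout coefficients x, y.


Tabular extended Euclidean (each row: r = 237*s + 295*t):
r=237, s=1, t=0
r=295, s=0, t=1
q=0: r=237, s=1, t=0   [237*(1) + 295*(0) = 237]
q=1: r=58, s=-1, t=1   [237*(-1) + 295*(1) = 58]
q=4: r=5, s=5, t=-4   [237*(5) + 295*(-4) = 5]
q=11: r=3, s=-56, t=45   [237*(-56) + 295*(45) = 3]
q=1: r=2, s=61, t=-49   [237*(61) + 295*(-49) = 2]
q=1: r=1, s=-117, t=94   [237*(-117) + 295*(94) = 1]
q=2: r=0, s=295, t=-237   [237*(295) + 295*(-237) = 0]
GCD = 1; from the row with r=1: x=-117, y=94
Check: 237*(-117) + 295*(94) = -27729 + 27730 = 1

GCD = 1, x = -117, y = 94


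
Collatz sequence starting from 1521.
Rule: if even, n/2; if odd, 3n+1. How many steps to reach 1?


1521 → 4564 → 2282 → 1141 → 3424 → 1712 → 856 → 428 → 214 → 107 → 322 → 161 → 484 → 242 → 121 → 364 → 182 → 91 → 274 → 137 → 412 → 206 → 103 → 310 → 155 → 466 → 233 → 700 → 350 → 175 → 526 → 263 → 790 → 395 → 1186 → 593 → 1780 → 890 → 445 → 1336 → 668 → 334 → 167 → 502 → 251 → 754 → 377 → 1132 → 566 → 283 → 850 → 425 → 1276 → 638 → 319 → 958 → 479 → 1438 → 719 → 2158 → 1079 → 3238 → 1619 → 4858 → 2429 → 7288 → 3644 → 1822 → 911 → 2734 → 1367 → 4102 → 2051 → 6154 → 3077 → 9232 → 4616 → 2308 → 1154 → 577 → 1732 → 866 → 433 → 1300 → 650 → 325 → 976 → 488 → 244 → 122 → 61 → 184 → 92 → 46 → 23 → 70 → 35 → 106 → 53 → 160 → 80 → 40 → 20 → 10 → 5 → 16 → 8 → 4 → 2 → 1
Total steps = 109

109 steps


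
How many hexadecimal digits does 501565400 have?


501565400 in base 16 = 1DE547D8
Number of digits = 8

8 digits (base 16)


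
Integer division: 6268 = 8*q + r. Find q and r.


6268 = 8 * 783 + 4
Check: 6264 + 4 = 6268

q = 783, r = 4


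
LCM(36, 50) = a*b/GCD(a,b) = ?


GCD(36, 50) = 2
LCM = 36*50/2 = 1800/2 = 900

LCM = 900


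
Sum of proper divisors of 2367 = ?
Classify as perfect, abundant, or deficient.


Proper divisors: 1, 3, 9, 263, 789
Sum = 1 + 3 + 9 + 263 + 789 = 1065
1065 < 2367 → deficient

s(2367) = 1065 (deficient)


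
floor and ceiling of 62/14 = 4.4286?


62/14 = 4.4286
floor = 4
ceil = 5

floor = 4, ceil = 5


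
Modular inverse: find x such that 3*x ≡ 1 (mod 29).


Use the extended Euclidean algorithm on (29, 3); each row r = 29*s + 3*t:
r=29, s=1, t=0
r=3, s=0, t=1
q=9: r=2, s=1, t=-9   [29*(1) + 3*(-9) = 2]
q=1: r=1, s=-1, t=10   [29*(-1) + 3*(10) = 1]
q=2: r=0, s=3, t=-29   [29*(3) + 3*(-29) = 0]
GCD = 1 with t = 10, so 3*(10) ≡ 1 (mod 29)
Inverse = 10 mod 29 = 10
Check: 3 * 10 = 30 ≡ 1 (mod 29)

3^(-1) ≡ 10 (mod 29)


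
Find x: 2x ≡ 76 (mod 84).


GCD(2, 84) = 2 divides 76
Divide: 1x ≡ 38 (mod 42)
x ≡ 38 (mod 42)


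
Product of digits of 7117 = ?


7 × 1 × 1 × 7 = 49


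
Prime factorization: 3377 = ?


3377 / 11 = 307
307 / 307 = 1
3377 = 11 × 307


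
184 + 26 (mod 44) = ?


184 + 26 = 210
210 mod 44 = 34


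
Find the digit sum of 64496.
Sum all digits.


6 + 4 + 4 + 9 + 6 = 29


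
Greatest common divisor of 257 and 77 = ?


257 = 3 * 77 + 26
77 = 2 * 26 + 25
26 = 1 * 25 + 1
25 = 25 * 1 + 0
GCD = 1


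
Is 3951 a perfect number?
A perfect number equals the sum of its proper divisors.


Proper divisors of 3951: 1, 3, 9, 439, 1317
Sum = 1 + 3 + 9 + 439 + 1317 = 1769

No, 3951 is not perfect (1769 ≠ 3951)


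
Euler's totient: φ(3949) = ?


3949 = 11 × 359
Prime factors: 11, 359
φ(3949) = 3949 × (1-1/11) × (1-1/359)
= 3949 × 10/11 × 358/359 = 3580

φ(3949) = 3580


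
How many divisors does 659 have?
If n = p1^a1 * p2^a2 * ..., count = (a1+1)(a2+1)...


659 = 659^1
d(659) = (1+1) = 2

2 divisors


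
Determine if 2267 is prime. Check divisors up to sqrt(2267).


Check divisors up to sqrt(2267) = 47.6130
No divisors found.
2267 is prime.

Yes, 2267 is prime


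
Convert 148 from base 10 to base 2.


148 (base 10) = 148 (decimal)
148 (decimal) = 10010100 (base 2)


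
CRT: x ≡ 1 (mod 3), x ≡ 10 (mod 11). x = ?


M = 3*11 = 33
M1 = M/3 = 11, M2 = M/11 = 3
M1^(-1) mod 3 = 2, M2^(-1) mod 11 = 4
x = 1*11*2 + 10*3*4 = 142
142 mod 33 = 10
Check: 10 mod 3 = 1 ✓, 10 mod 11 = 10 ✓

x ≡ 10 (mod 33)


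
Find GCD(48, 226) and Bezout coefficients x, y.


Tabular extended Euclidean (each row: r = 48*s + 226*t):
r=48, s=1, t=0
r=226, s=0, t=1
q=0: r=48, s=1, t=0   [48*(1) + 226*(0) = 48]
q=4: r=34, s=-4, t=1   [48*(-4) + 226*(1) = 34]
q=1: r=14, s=5, t=-1   [48*(5) + 226*(-1) = 14]
q=2: r=6, s=-14, t=3   [48*(-14) + 226*(3) = 6]
q=2: r=2, s=33, t=-7   [48*(33) + 226*(-7) = 2]
q=3: r=0, s=-113, t=24   [48*(-113) + 226*(24) = 0]
GCD = 2; from the row with r=2: x=33, y=-7
Check: 48*(33) + 226*(-7) = 1584 - 1582 = 2

GCD = 2, x = 33, y = -7


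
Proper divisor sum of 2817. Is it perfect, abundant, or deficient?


Proper divisors: 1, 3, 9, 313, 939
Sum = 1 + 3 + 9 + 313 + 939 = 1265
1265 < 2817 → deficient

s(2817) = 1265 (deficient)


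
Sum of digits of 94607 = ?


9 + 4 + 6 + 0 + 7 = 26


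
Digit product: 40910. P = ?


4 × 0 × 9 × 1 × 0 = 0


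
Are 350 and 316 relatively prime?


Euclidean algorithm:
350 = 1 * 316 + 34
316 = 9 * 34 + 10
34 = 3 * 10 + 4
10 = 2 * 4 + 2
4 = 2 * 2 + 0
GCD(350, 316) = 2

No, not coprime (GCD = 2)


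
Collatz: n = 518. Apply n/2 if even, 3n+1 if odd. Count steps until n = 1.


518 → 259 → 778 → 389 → 1168 → 584 → 292 → 146 → 73 → 220 → 110 → 55 → 166 → 83 → 250 → 125 → 376 → 188 → 94 → 47 → 142 → 71 → 214 → 107 → 322 → 161 → 484 → 242 → 121 → 364 → 182 → 91 → 274 → 137 → 412 → 206 → 103 → 310 → 155 → 466 → 233 → 700 → 350 → 175 → 526 → 263 → 790 → 395 → 1186 → 593 → 1780 → 890 → 445 → 1336 → 668 → 334 → 167 → 502 → 251 → 754 → 377 → 1132 → 566 → 283 → 850 → 425 → 1276 → 638 → 319 → 958 → 479 → 1438 → 719 → 2158 → 1079 → 3238 → 1619 → 4858 → 2429 → 7288 → 3644 → 1822 → 911 → 2734 → 1367 → 4102 → 2051 → 6154 → 3077 → 9232 → 4616 → 2308 → 1154 → 577 → 1732 → 866 → 433 → 1300 → 650 → 325 → 976 → 488 → 244 → 122 → 61 → 184 → 92 → 46 → 23 → 70 → 35 → 106 → 53 → 160 → 80 → 40 → 20 → 10 → 5 → 16 → 8 → 4 → 2 → 1
Total steps = 123

123 steps


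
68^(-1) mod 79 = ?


Use the extended Euclidean algorithm on (79, 68); each row r = 79*s + 68*t:
r=79, s=1, t=0
r=68, s=0, t=1
q=1: r=11, s=1, t=-1   [79*(1) + 68*(-1) = 11]
q=6: r=2, s=-6, t=7   [79*(-6) + 68*(7) = 2]
q=5: r=1, s=31, t=-36   [79*(31) + 68*(-36) = 1]
q=2: r=0, s=-68, t=79   [79*(-68) + 68*(79) = 0]
GCD = 1 with t = -36, so 68*(-36) ≡ 1 (mod 79)
Inverse = -36 mod 79 = 43
Check: 68 * 43 = 2924 ≡ 1 (mod 79)

68^(-1) ≡ 43 (mod 79)


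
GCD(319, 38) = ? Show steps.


319 = 8 * 38 + 15
38 = 2 * 15 + 8
15 = 1 * 8 + 7
8 = 1 * 7 + 1
7 = 7 * 1 + 0
GCD = 1


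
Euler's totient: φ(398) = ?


398 = 2 × 199
Prime factors: 2, 199
φ(398) = 398 × (1-1/2) × (1-1/199)
= 398 × 1/2 × 198/199 = 198

φ(398) = 198


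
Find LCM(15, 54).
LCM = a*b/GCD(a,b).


GCD(15, 54) = 3
LCM = 15*54/3 = 810/3 = 270

LCM = 270


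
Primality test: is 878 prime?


878 / 2 = 439 (exact division)
878 is NOT prime.

No, 878 is not prime


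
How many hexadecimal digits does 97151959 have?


97151959 in base 16 = 5CA6BD7
Number of digits = 7

7 digits (base 16)


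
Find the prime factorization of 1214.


1214 / 2 = 607
607 / 607 = 1
1214 = 2 × 607


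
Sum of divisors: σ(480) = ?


Divisors of 480: 1, 2, 3, 4, 5, 6, 8, 10, 12, 15, 16, 20, 24, 30, 32, 40, 48, 60, 80, 96, 120, 160, 240, 480
Sum = 1 + 2 + 3 + 4 + 5 + 6 + 8 + 10 + 12 + 15 + 16 + 20 + 24 + 30 + 32 + 40 + 48 + 60 + 80 + 96 + 120 + 160 + 240 + 480 = 1512

σ(480) = 1512


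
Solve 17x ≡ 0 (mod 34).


GCD(17, 34) = 17 divides 0
Divide: 1x ≡ 0 (mod 2)
x ≡ 0 (mod 2)


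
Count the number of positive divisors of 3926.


3926 = 2^1 × 13^1 × 151^1
d(3926) = (1+1) × (1+1) × (1+1) = 8

8 divisors


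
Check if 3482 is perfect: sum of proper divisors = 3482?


Proper divisors of 3482: 1, 2, 1741
Sum = 1 + 2 + 1741 = 1744

No, 3482 is not perfect (1744 ≠ 3482)


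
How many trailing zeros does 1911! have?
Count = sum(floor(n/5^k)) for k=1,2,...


floor(1911/5) = 382
floor(1911/25) = 76
floor(1911/125) = 15
floor(1911/625) = 3
Total = 476

476 trailing zeros


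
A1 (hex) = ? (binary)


A1 (base 16) = 161 (decimal)
161 (decimal) = 10100001 (base 2)


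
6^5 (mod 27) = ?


6^1 mod 27 = 6
6^2 mod 27 = 9
6^3 mod 27 = 0
6^4 mod 27 = 0
6^5 mod 27 = 0


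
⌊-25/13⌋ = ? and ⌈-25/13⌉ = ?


-25/13 = -1.9231
floor = -2
ceil = -1

floor = -2, ceil = -1


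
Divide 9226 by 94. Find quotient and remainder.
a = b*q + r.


9226 = 94 * 98 + 14
Check: 9212 + 14 = 9226

q = 98, r = 14


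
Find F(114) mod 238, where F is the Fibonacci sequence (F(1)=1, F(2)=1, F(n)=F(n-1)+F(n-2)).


F(k) mod 238 for k=1..114:
1, 1, 2, 3, 5, 8, 13, 21, 34, 55, 89, 144, 233, 139, 134, 35, 169, 204, 135, 101, 236, 99, 97, 196, 55, 13, 68, 81, 149, 230, 141, 133, 36, 169, 205, 136, 103, 1, 104, 105, 209, 76, 47, 123, 170, 55, 225, 42, 29, 71, 100, 171, 33, 204, 237, 203, 202, 167, 131, 60, 191, 13, 204, 217, 183, 162, 107, 31, 138, 169, 69, 0, 69, 69, 138, 207, 107, 76, 183, 21, 204, 225, 191, 178, 131, 71, 202, 35, 237, 34, 33, 67, 100, 167, 29, 196, 225, 183, 170, 115, 47, 162, 209, 133, 104, 237, 103, 102, 205, 69, 36, 105, 141, 8
F(114) mod 238 = 8


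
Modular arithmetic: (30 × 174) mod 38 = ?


30 × 174 = 5220
5220 mod 38 = 14


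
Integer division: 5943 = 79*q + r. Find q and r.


5943 = 79 * 75 + 18
Check: 5925 + 18 = 5943

q = 75, r = 18


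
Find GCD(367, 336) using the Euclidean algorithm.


367 = 1 * 336 + 31
336 = 10 * 31 + 26
31 = 1 * 26 + 5
26 = 5 * 5 + 1
5 = 5 * 1 + 0
GCD = 1


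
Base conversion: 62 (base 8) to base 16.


62 (base 8) = 50 (decimal)
50 (decimal) = 32 (base 16)


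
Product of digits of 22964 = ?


2 × 2 × 9 × 6 × 4 = 864


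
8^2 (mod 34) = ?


8^1 mod 34 = 8
8^2 mod 34 = 30


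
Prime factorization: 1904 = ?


1904 / 2 = 952
952 / 2 = 476
476 / 2 = 238
238 / 2 = 119
119 / 7 = 17
17 / 17 = 1
1904 = 2^4 × 7 × 17


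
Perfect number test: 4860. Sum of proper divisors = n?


Proper divisors of 4860: 1, 2, 3, 4, 5, 6, 9, 10, 12, 15, 18, 20, 27, 30, 36, 45, 54, 60, 81, 90, 108, 135, 162, 180, 243, 270, 324, 405, 486, 540, 810, 972, 1215, 1620, 2430
Sum = 1 + 2 + 3 + 4 + 5 + 6 + 9 + 10 + 12 + 15 + 18 + 20 + 27 + 30 + 36 + 45 + 54 + 60 + 81 + 90 + 108 + 135 + 162 + 180 + 243 + 270 + 324 + 405 + 486 + 540 + 810 + 972 + 1215 + 1620 + 2430 = 10428

No, 4860 is not perfect (10428 ≠ 4860)


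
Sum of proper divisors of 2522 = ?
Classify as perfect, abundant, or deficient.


Proper divisors: 1, 2, 13, 26, 97, 194, 1261
Sum = 1 + 2 + 13 + 26 + 97 + 194 + 1261 = 1594
1594 < 2522 → deficient

s(2522) = 1594 (deficient)


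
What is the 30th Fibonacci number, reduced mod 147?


F(k) mod 147 for k=1..30:
1, 1, 2, 3, 5, 8, 13, 21, 34, 55, 89, 144, 86, 83, 22, 105, 127, 85, 65, 3, 68, 71, 139, 63, 55, 118, 26, 144, 23, 20
F(30) mod 147 = 20


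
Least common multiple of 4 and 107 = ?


GCD(4, 107) = 1
LCM = 4*107/1 = 428/1 = 428

LCM = 428


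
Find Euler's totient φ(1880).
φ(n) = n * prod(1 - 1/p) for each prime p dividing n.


1880 = 2^3 × 5 × 47
Prime factors: 2, 5, 47
φ(1880) = 1880 × (1-1/2) × (1-1/5) × (1-1/47)
= 1880 × 1/2 × 4/5 × 46/47 = 736

φ(1880) = 736


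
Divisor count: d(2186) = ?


2186 = 2^1 × 1093^1
d(2186) = (1+1) × (1+1) = 4

4 divisors


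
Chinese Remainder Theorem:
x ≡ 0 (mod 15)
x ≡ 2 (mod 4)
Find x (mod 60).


M = 15*4 = 60
M1 = M/15 = 4, M2 = M/4 = 15
M1^(-1) mod 15 = 4, M2^(-1) mod 4 = 3
x = 0*4*4 + 2*15*3 = 90
90 mod 60 = 30
Check: 30 mod 15 = 0 ✓, 30 mod 4 = 2 ✓

x ≡ 30 (mod 60)


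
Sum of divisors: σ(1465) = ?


Divisors of 1465: 1, 5, 293, 1465
Sum = 1 + 5 + 293 + 1465 = 1764

σ(1465) = 1764


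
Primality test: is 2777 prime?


Check divisors up to sqrt(2777) = 52.6972
No divisors found.
2777 is prime.

Yes, 2777 is prime


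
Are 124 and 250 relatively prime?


Euclidean algorithm:
250 = 2 * 124 + 2
124 = 62 * 2 + 0
GCD(124, 250) = 2

No, not coprime (GCD = 2)


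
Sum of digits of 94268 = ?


9 + 4 + 2 + 6 + 8 = 29


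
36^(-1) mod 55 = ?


Use the extended Euclidean algorithm on (55, 36); each row r = 55*s + 36*t:
r=55, s=1, t=0
r=36, s=0, t=1
q=1: r=19, s=1, t=-1   [55*(1) + 36*(-1) = 19]
q=1: r=17, s=-1, t=2   [55*(-1) + 36*(2) = 17]
q=1: r=2, s=2, t=-3   [55*(2) + 36*(-3) = 2]
q=8: r=1, s=-17, t=26   [55*(-17) + 36*(26) = 1]
q=2: r=0, s=36, t=-55   [55*(36) + 36*(-55) = 0]
GCD = 1 with t = 26, so 36*(26) ≡ 1 (mod 55)
Inverse = 26 mod 55 = 26
Check: 36 * 26 = 936 ≡ 1 (mod 55)

36^(-1) ≡ 26 (mod 55)


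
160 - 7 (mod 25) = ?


160 - 7 = 153
153 mod 25 = 3


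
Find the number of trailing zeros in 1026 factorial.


floor(1026/5) = 205
floor(1026/25) = 41
floor(1026/125) = 8
floor(1026/625) = 1
Total = 255

255 trailing zeros


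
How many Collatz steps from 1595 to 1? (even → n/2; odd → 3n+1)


1595 → 4786 → 2393 → 7180 → 3590 → 1795 → 5386 → 2693 → 8080 → 4040 → 2020 → 1010 → 505 → 1516 → 758 → 379 → 1138 → 569 → 1708 → 854 → 427 → 1282 → 641 → 1924 → 962 → 481 → 1444 → 722 → 361 → 1084 → 542 → 271 → 814 → 407 → 1222 → 611 → 1834 → 917 → 2752 → 1376 → 688 → 344 → 172 → 86 → 43 → 130 → 65 → 196 → 98 → 49 → 148 → 74 → 37 → 112 → 56 → 28 → 14 → 7 → 22 → 11 → 34 → 17 → 52 → 26 → 13 → 40 → 20 → 10 → 5 → 16 → 8 → 4 → 2 → 1
Total steps = 73

73 steps


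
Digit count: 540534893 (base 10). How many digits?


540534893 has 9 digits in base 10
floor(log10(540534893)) + 1 = floor(8.7328) + 1 = 9

9 digits (base 10)


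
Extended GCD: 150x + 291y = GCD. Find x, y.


Tabular extended Euclidean (each row: r = 150*s + 291*t):
r=150, s=1, t=0
r=291, s=0, t=1
q=0: r=150, s=1, t=0   [150*(1) + 291*(0) = 150]
q=1: r=141, s=-1, t=1   [150*(-1) + 291*(1) = 141]
q=1: r=9, s=2, t=-1   [150*(2) + 291*(-1) = 9]
q=15: r=6, s=-31, t=16   [150*(-31) + 291*(16) = 6]
q=1: r=3, s=33, t=-17   [150*(33) + 291*(-17) = 3]
q=2: r=0, s=-97, t=50   [150*(-97) + 291*(50) = 0]
GCD = 3; from the row with r=3: x=33, y=-17
Check: 150*(33) + 291*(-17) = 4950 - 4947 = 3

GCD = 3, x = 33, y = -17


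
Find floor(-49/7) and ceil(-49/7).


-49/7 = -7.0000
floor = -7
ceil = -7

floor = -7, ceil = -7


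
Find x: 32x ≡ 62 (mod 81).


GCD(32, 81) = 1, unique solution
a^(-1) mod 81 = 38
x = 38 * 62 mod 81 = 7

x ≡ 7 (mod 81)


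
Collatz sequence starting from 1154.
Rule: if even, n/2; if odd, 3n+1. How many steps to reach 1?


1154 → 577 → 1732 → 866 → 433 → 1300 → 650 → 325 → 976 → 488 → 244 → 122 → 61 → 184 → 92 → 46 → 23 → 70 → 35 → 106 → 53 → 160 → 80 → 40 → 20 → 10 → 5 → 16 → 8 → 4 → 2 → 1
Total steps = 31

31 steps


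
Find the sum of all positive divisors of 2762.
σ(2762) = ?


Divisors of 2762: 1, 2, 1381, 2762
Sum = 1 + 2 + 1381 + 2762 = 4146

σ(2762) = 4146


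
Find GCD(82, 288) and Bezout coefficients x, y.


Tabular extended Euclidean (each row: r = 82*s + 288*t):
r=82, s=1, t=0
r=288, s=0, t=1
q=0: r=82, s=1, t=0   [82*(1) + 288*(0) = 82]
q=3: r=42, s=-3, t=1   [82*(-3) + 288*(1) = 42]
q=1: r=40, s=4, t=-1   [82*(4) + 288*(-1) = 40]
q=1: r=2, s=-7, t=2   [82*(-7) + 288*(2) = 2]
q=20: r=0, s=144, t=-41   [82*(144) + 288*(-41) = 0]
GCD = 2; from the row with r=2: x=-7, y=2
Check: 82*(-7) + 288*(2) = -574 + 576 = 2

GCD = 2, x = -7, y = 2
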